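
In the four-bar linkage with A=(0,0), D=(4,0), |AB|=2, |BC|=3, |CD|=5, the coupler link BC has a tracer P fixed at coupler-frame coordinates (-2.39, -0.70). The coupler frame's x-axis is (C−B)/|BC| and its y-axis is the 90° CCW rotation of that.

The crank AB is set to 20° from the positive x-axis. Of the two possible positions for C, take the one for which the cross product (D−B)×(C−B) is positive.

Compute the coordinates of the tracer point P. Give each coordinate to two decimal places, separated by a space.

A=(0,0), D=(4.00,0)
B = A + 2.00·(cos20°, sin20°) = (1.8794, 0.6840)
|BD| = 2.2282
circle(B,3.00) ∩ circle(D,5.00): a=-2.4762, h=1.6936
  candidates: C₊=(0.0427,3.0561) cross=3.774; C₋=(-0.9972,-0.1676) cross=-3.774
  mode + wants cross > 0 → take C=(0.0427,3.0561) (cross=3.774)
ex = (C−B)/|BC| = (-0.6122,0.7907); ey = (-0.7907,-0.6122)
P = B + -2.39·ex + -0.70·ey = (3.8961,-0.7771)

3.90 -0.78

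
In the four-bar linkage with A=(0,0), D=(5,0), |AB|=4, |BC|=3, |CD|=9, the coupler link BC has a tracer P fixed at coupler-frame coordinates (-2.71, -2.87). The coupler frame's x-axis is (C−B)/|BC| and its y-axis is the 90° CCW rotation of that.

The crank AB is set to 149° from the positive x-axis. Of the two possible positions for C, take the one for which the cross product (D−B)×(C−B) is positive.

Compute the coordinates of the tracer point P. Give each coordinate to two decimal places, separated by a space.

-1.50 -1.38

A=(0,0), D=(5.00,0)
B = A + 4.00·(cos149°, sin149°) = (-3.4287, 2.0602)
|BD| = 8.6768
circle(B,3.00) ∩ circle(D,9.00): a=0.1894, h=2.9940
  candidates: C₊=(-2.5338,4.9236) cross=25.978; C₋=(-3.9556,-0.8932) cross=-25.978
  mode + wants cross > 0 → take C=(-2.5338,4.9236) (cross=25.978)
ex = (C−B)/|BC| = (0.2983,0.9545); ey = (-0.9545,0.2983)
P = B + -2.71·ex + -2.87·ey = (-1.4977,-1.3826)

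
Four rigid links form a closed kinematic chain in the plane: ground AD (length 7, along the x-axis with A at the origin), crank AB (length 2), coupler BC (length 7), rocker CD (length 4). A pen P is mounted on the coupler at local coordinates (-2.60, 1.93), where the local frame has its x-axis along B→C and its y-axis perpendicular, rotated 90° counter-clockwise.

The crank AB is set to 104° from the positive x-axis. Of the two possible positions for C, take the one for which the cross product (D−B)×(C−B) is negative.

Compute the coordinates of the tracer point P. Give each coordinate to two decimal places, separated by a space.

-0.93 5.15

A=(0,0), D=(7.00,0)
B = A + 2.00·(cos104°, sin104°) = (-0.4838, 1.9406)
|BD| = 7.7314
circle(B,7.00) ∩ circle(D,4.00): a=5.9998, h=3.6058
  candidates: C₊=(6.2290,3.9250) cross=27.878; C₋=(4.4189,-3.0558) cross=-27.878
  mode - wants cross < 0 → take C=(4.4189,-3.0558) (cross=-27.878)
ex = (C−B)/|BC| = (0.7004,-0.7138); ey = (0.7138,0.7004)
P = B + -2.60·ex + 1.93·ey = (-0.9273,5.1481)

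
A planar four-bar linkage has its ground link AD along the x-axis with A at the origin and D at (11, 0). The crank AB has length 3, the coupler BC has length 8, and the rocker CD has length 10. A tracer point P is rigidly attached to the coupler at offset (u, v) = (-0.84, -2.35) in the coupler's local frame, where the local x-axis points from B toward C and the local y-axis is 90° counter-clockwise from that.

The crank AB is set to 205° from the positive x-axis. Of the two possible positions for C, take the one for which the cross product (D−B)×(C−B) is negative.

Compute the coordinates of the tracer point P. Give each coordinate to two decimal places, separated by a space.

A=(0,0), D=(11.00,0)
B = A + 3.00·(cos205°, sin205°) = (-2.7189, -1.2679)
|BD| = 13.7774
circle(B,8.00) ∩ circle(D,10.00): a=5.5822, h=5.7305
  candidates: C₊=(2.3122,4.9521) cross=78.952; C₋=(3.3669,-6.4604) cross=-78.952
  mode - wants cross < 0 → take C=(3.3669,-6.4604) (cross=-78.952)
ex = (C−B)/|BC| = (0.7607,-0.6491); ey = (0.6491,0.7607)
P = B + -0.84·ex + -2.35·ey = (-4.8832,-2.5104)

-4.88 -2.51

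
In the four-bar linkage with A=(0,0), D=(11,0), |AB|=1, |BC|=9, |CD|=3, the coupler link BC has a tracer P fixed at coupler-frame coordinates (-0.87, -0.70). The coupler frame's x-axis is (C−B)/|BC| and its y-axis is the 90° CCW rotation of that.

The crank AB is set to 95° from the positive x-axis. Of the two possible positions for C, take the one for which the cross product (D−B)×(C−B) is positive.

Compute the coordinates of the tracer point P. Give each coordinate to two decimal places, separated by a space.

-0.87 0.20

A=(0,0), D=(11.00,0)
B = A + 1.00·(cos95°, sin95°) = (-0.0872, 0.9962)
|BD| = 11.1318
circle(B,9.00) ∩ circle(D,3.00): a=8.7999, h=1.8873
  candidates: C₊=(8.8463,2.0885) cross=21.010; C₋=(8.5085,-1.6711) cross=-21.010
  mode + wants cross > 0 → take C=(8.8463,2.0885) (cross=21.010)
ex = (C−B)/|BC| = (0.9926,0.1214); ey = (-0.1214,0.9926)
P = B + -0.87·ex + -0.70·ey = (-0.8658,0.1958)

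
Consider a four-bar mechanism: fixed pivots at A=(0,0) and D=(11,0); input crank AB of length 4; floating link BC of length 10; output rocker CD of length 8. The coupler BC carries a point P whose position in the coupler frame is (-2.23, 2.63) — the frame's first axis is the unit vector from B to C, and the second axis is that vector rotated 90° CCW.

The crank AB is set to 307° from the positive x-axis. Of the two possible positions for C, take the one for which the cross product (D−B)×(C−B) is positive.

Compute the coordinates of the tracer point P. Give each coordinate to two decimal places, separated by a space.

-0.84 -4.36

A=(0,0), D=(11.00,0)
B = A + 4.00·(cos307°, sin307°) = (2.4073, -3.1945)
|BD| = 9.1673
circle(B,10.00) ∩ circle(D,8.00): a=6.5472, h=7.5587
  candidates: C₊=(5.9101,6.1719) cross=69.294; C₋=(11.1780,-7.9980) cross=-69.294
  mode + wants cross > 0 → take C=(5.9101,6.1719) (cross=69.294)
ex = (C−B)/|BC| = (0.3503,0.9366); ey = (-0.9366,0.3503)
P = B + -2.23·ex + 2.63·ey = (-0.8372,-4.3620)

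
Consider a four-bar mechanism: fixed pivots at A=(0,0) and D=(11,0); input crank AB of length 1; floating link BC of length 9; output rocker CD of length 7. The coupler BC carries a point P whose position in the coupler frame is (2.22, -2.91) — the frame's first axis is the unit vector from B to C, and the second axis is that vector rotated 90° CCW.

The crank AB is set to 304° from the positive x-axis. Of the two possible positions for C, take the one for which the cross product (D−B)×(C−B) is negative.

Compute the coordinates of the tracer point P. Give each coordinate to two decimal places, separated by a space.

0.60 -4.49

A=(0,0), D=(11.00,0)
B = A + 1.00·(cos304°, sin304°) = (0.5592, -0.8290)
|BD| = 10.4737
circle(B,9.00) ∩ circle(D,7.00): a=6.7645, h=5.9365
  candidates: C₊=(6.8325,5.6243) cross=62.177; C₋=(7.7723,-6.2115) cross=-62.177
  mode - wants cross < 0 → take C=(7.7723,-6.2115) (cross=-62.177)
ex = (C−B)/|BC| = (0.8015,-0.5980); ey = (0.5980,0.8015)
P = B + 2.22·ex + -2.91·ey = (0.5981,-4.4890)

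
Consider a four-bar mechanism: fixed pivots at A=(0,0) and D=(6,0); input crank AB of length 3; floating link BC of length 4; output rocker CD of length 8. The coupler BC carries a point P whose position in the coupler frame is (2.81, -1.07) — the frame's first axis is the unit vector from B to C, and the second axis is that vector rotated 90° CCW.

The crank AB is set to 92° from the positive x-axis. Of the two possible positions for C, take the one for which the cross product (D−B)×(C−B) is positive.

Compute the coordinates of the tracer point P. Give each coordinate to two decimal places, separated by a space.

2.03 5.12

A=(0,0), D=(6.00,0)
B = A + 3.00·(cos92°, sin92°) = (-0.1047, 2.9982)
|BD| = 6.8012
circle(B,4.00) ∩ circle(D,8.00): a=-0.1282, h=3.9979
  candidates: C₊=(1.5427,6.6432) cross=27.191; C₋=(-1.9822,-0.5338) cross=-27.191
  mode + wants cross > 0 → take C=(1.5427,6.6432) (cross=27.191)
ex = (C−B)/|BC| = (0.4118,0.9113); ey = (-0.9113,0.4118)
P = B + 2.81·ex + -1.07·ey = (2.0276,5.1181)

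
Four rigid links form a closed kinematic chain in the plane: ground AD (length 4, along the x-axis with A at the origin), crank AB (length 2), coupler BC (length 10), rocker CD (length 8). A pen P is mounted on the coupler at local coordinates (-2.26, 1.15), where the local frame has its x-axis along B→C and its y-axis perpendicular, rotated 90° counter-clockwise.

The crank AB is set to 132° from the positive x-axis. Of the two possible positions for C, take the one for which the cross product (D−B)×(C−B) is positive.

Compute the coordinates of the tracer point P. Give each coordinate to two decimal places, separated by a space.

-3.83 1.03

A=(0,0), D=(4.00,0)
B = A + 2.00·(cos132°, sin132°) = (-1.3383, 1.4863)
|BD| = 5.5413
circle(B,10.00) ∩ circle(D,8.00): a=6.0190, h=7.9857
  candidates: C₊=(6.6021,7.5650) cross=44.251; C₋=(2.3182,-7.8212) cross=-44.251
  mode + wants cross > 0 → take C=(6.6021,7.5650) (cross=44.251)
ex = (C−B)/|BC| = (0.7940,0.6079); ey = (-0.6079,0.7940)
P = B + -2.26·ex + 1.15·ey = (-3.8318,1.0256)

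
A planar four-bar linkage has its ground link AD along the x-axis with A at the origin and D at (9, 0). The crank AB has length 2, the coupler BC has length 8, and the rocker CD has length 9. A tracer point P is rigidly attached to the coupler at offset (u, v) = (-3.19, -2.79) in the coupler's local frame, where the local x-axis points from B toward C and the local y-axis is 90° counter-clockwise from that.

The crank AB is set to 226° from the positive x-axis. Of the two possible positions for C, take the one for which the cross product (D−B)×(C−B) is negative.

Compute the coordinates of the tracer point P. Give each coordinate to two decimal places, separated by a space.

-5.59 -0.90

A=(0,0), D=(9.00,0)
B = A + 2.00·(cos226°, sin226°) = (-1.3893, -1.4387)
|BD| = 10.4885
circle(B,8.00) ∩ circle(D,9.00): a=4.4338, h=6.6589
  candidates: C₊=(2.0892,5.7655) cross=69.842; C₋=(3.9160,-7.4265) cross=-69.842
  mode - wants cross < 0 → take C=(3.9160,-7.4265) (cross=-69.842)
ex = (C−B)/|BC| = (0.6632,-0.7485); ey = (0.7485,0.6632)
P = B + -3.19·ex + -2.79·ey = (-5.5931,-0.9013)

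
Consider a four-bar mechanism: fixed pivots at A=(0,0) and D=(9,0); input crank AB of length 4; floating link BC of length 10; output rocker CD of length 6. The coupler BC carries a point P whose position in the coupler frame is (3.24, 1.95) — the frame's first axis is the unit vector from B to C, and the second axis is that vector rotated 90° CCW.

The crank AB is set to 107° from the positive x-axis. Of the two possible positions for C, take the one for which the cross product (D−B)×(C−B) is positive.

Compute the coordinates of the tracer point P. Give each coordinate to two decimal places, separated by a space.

1.57 6.43

A=(0,0), D=(9.00,0)
B = A + 4.00·(cos107°, sin107°) = (-1.1695, 3.8252)
|BD| = 10.8651
circle(B,10.00) ∩ circle(D,6.00): a=8.3778, h=5.4601
  candidates: C₊=(8.5942,5.9863) cross=59.325; C₋=(4.7496,-4.2348) cross=-59.325
  mode + wants cross > 0 → take C=(8.5942,5.9863) (cross=59.325)
ex = (C−B)/|BC| = (0.9764,0.2161); ey = (-0.2161,0.9764)
P = B + 3.24·ex + 1.95·ey = (1.5725,6.4293)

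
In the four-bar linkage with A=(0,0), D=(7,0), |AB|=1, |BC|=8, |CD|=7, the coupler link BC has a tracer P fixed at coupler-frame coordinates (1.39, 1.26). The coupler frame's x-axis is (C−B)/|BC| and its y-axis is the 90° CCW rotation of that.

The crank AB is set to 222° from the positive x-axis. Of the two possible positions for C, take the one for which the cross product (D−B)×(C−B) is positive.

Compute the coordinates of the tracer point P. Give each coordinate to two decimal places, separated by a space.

A=(0,0), D=(7.00,0)
B = A + 1.00·(cos222°, sin222°) = (-0.7431, -0.6691)
|BD| = 7.7720
circle(B,8.00) ∩ circle(D,7.00): a=4.8510, h=6.3614
  candidates: C₊=(3.5422,6.0863) cross=49.441; C₋=(4.6375,-6.5893) cross=-49.441
  mode + wants cross > 0 → take C=(3.5422,6.0863) (cross=49.441)
ex = (C−B)/|BC| = (0.5357,0.8444); ey = (-0.8444,0.5357)
P = B + 1.39·ex + 1.26·ey = (-1.0626,1.1796)

-1.06 1.18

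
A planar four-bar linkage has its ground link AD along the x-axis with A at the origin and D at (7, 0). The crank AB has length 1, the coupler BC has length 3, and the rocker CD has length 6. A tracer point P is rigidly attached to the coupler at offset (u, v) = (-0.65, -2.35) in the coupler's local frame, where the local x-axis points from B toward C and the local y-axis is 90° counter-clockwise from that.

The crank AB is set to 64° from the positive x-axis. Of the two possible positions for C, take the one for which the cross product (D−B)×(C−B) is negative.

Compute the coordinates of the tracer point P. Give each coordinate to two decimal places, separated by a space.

A=(0,0), D=(7.00,0)
B = A + 1.00·(cos64°, sin64°) = (0.4384, 0.8988)
|BD| = 6.6229
circle(B,3.00) ∩ circle(D,6.00): a=1.2731, h=2.7165
  candidates: C₊=(2.0683,3.4174) cross=17.991; C₋=(1.3310,-1.9653) cross=-17.991
  mode - wants cross < 0 → take C=(1.3310,-1.9653) (cross=-17.991)
ex = (C−B)/|BC| = (0.2975,-0.9547); ey = (0.9547,0.2975)
P = B + -0.65·ex + -2.35·ey = (-1.9986,0.8201)

-2.00 0.82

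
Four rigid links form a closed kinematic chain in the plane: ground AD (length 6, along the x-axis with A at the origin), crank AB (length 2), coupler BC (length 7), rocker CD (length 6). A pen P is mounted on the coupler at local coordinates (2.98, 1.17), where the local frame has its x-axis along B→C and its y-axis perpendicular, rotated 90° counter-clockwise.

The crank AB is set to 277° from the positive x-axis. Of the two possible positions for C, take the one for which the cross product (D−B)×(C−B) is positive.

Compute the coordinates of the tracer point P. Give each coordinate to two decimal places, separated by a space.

-0.01 1.21

A=(0,0), D=(6.00,0)
B = A + 2.00·(cos277°, sin277°) = (0.2437, -1.9851)
|BD| = 6.0889
circle(B,7.00) ∩ circle(D,6.00): a=4.1120, h=5.6649
  candidates: C₊=(2.2842,4.7109) cross=34.494; C₋=(5.9779,-6.0000) cross=-34.494
  mode + wants cross > 0 → take C=(2.2842,4.7109) (cross=34.494)
ex = (C−B)/|BC| = (0.2915,0.9566); ey = (-0.9566,0.2915)
P = B + 2.98·ex + 1.17·ey = (-0.0068,1.2065)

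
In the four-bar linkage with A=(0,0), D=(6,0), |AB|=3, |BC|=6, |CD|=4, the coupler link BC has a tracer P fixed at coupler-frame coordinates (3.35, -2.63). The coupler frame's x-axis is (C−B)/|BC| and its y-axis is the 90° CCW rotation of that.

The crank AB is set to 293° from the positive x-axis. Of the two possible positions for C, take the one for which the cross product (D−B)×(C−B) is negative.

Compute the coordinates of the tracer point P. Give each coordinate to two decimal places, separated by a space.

3.99 -5.96

A=(0,0), D=(6.00,0)
B = A + 3.00·(cos293°, sin293°) = (1.1722, -2.7615)
|BD| = 5.5618
circle(B,6.00) ∩ circle(D,4.00): a=4.5789, h=3.8774
  candidates: C₊=(3.2216,2.8776) cross=21.565; C₋=(7.0720,-3.8537) cross=-21.565
  mode - wants cross < 0 → take C=(7.0720,-3.8537) (cross=-21.565)
ex = (C−B)/|BC| = (0.9833,-0.1820); ey = (0.1820,0.9833)
P = B + 3.35·ex + -2.63·ey = (3.9875,-5.9574)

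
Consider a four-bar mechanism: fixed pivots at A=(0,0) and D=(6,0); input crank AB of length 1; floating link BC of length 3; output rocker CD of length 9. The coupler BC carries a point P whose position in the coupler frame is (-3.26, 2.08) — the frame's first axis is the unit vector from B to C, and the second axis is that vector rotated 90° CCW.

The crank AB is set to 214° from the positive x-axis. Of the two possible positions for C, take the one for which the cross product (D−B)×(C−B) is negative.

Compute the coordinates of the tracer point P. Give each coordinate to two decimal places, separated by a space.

2.69 1.05

A=(0,0), D=(6.00,0)
B = A + 1.00·(cos214°, sin214°) = (-0.8290, -0.5592)
|BD| = 6.8519
circle(B,3.00) ∩ circle(D,9.00): a=-1.8281, h=2.3787
  candidates: C₊=(-2.8451,1.6624) cross=16.298; C₋=(-2.4569,-3.0791) cross=-16.298
  mode - wants cross < 0 → take C=(-2.4569,-3.0791) (cross=-16.298)
ex = (C−B)/|BC| = (-0.5426,-0.8400); ey = (0.8400,-0.5426)
P = B + -3.26·ex + 2.08·ey = (2.6871,1.0505)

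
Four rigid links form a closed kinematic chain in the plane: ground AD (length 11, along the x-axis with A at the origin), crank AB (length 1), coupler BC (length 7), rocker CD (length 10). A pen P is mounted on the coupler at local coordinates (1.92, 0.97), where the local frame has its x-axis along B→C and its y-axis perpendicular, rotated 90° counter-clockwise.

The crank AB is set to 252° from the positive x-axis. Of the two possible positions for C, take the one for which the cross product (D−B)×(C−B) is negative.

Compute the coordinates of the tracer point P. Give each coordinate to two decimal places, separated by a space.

A=(0,0), D=(11.00,0)
B = A + 1.00·(cos252°, sin252°) = (-0.3090, -0.9511)
|BD| = 11.3489
circle(B,7.00) ∩ circle(D,10.00): a=3.4276, h=6.1034
  candidates: C₊=(2.5950,5.4181) cross=69.267; C₋=(3.6180,-6.7458) cross=-69.267
  mode - wants cross < 0 → take C=(3.6180,-6.7458) (cross=-69.267)
ex = (C−B)/|BC| = (0.5610,-0.8278); ey = (0.8278,0.5610)
P = B + 1.92·ex + 0.97·ey = (1.5711,-1.9963)

1.57 -2.00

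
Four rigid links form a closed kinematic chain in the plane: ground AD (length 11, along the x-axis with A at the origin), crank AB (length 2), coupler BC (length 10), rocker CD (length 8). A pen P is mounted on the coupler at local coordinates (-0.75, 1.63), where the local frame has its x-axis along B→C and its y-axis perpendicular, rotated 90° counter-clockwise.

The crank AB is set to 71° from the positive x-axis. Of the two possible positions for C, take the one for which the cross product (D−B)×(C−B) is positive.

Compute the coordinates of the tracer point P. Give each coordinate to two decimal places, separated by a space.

A=(0,0), D=(11.00,0)
B = A + 2.00·(cos71°, sin71°) = (0.6511, 1.8910)
|BD| = 10.5202
circle(B,10.00) ∩ circle(D,8.00): a=6.9711, h=7.1696
  candidates: C₊=(8.7975,7.6908) cross=75.426; C₋=(6.2199,-6.4149) cross=-75.426
  mode + wants cross > 0 → take C=(8.7975,7.6908) (cross=75.426)
ex = (C−B)/|BC| = (0.8146,0.5800); ey = (-0.5800,0.8146)
P = B + -0.75·ex + 1.63·ey = (-0.9052,2.7839)

-0.91 2.78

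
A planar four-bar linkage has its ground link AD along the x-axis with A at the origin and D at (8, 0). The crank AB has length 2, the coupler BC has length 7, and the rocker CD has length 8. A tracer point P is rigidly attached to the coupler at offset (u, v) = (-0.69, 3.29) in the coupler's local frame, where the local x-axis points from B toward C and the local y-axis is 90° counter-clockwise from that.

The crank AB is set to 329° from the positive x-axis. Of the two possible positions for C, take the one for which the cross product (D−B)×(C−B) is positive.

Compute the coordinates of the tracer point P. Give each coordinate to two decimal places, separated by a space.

A=(0,0), D=(8.00,0)
B = A + 2.00·(cos329°, sin329°) = (1.7143, -1.0301)
|BD| = 6.3695
circle(B,7.00) ∩ circle(D,8.00): a=2.0073, h=6.7060
  candidates: C₊=(2.6107,5.9123) cross=42.714; C₋=(4.7797,-7.3232) cross=-42.714
  mode + wants cross > 0 → take C=(2.6107,5.9123) (cross=42.714)
ex = (C−B)/|BC| = (0.1280,0.9918); ey = (-0.9918,0.1280)
P = B + -0.69·ex + 3.29·ey = (-1.6369,-1.2931)

-1.64 -1.29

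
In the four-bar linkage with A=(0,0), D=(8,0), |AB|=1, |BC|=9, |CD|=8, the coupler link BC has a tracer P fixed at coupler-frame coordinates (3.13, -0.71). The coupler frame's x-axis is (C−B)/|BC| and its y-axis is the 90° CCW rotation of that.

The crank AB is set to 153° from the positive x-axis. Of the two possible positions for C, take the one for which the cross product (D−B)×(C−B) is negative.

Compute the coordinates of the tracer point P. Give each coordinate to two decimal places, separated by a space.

0.27 -2.54

A=(0,0), D=(8.00,0)
B = A + 1.00·(cos153°, sin153°) = (-0.8910, 0.4540)
|BD| = 8.9026
circle(B,9.00) ∩ circle(D,8.00): a=5.4061, h=7.1954
  candidates: C₊=(4.8750,7.3644) cross=64.058; C₋=(4.1411,-7.0078) cross=-64.058
  mode - wants cross < 0 → take C=(4.1411,-7.0078) (cross=-64.058)
ex = (C−B)/|BC| = (0.5591,-0.8291); ey = (0.8291,0.5591)
P = B + 3.13·ex + -0.71·ey = (0.2704,-2.5380)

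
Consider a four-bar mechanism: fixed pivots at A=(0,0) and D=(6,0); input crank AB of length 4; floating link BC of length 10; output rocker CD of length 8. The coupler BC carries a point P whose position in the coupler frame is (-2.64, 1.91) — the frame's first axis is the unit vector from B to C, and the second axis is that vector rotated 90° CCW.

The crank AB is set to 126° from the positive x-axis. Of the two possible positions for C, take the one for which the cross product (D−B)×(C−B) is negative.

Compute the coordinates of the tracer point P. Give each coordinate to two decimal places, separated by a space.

A=(0,0), D=(6.00,0)
B = A + 4.00·(cos126°, sin126°) = (-2.3511, 3.2361)
|BD| = 8.9562
circle(B,10.00) ∩ circle(D,8.00): a=6.4879, h=7.6097
  candidates: C₊=(6.4480,7.9874) cross=68.154; C₋=(0.9489,-6.2037) cross=-68.154
  mode - wants cross < 0 → take C=(0.9489,-6.2037) (cross=-68.154)
ex = (C−B)/|BC| = (0.3300,-0.9440); ey = (0.9440,0.3300)
P = B + -2.64·ex + 1.91·ey = (-1.4193,6.3585)

-1.42 6.36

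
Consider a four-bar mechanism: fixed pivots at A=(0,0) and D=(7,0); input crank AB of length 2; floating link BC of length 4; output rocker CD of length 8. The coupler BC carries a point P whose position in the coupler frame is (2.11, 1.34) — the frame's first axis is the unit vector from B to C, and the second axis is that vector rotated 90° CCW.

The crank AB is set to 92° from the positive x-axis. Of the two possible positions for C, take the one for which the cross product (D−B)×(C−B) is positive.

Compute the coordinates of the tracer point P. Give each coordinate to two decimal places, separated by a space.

-0.54 4.45

A=(0,0), D=(7.00,0)
B = A + 2.00·(cos92°, sin92°) = (-0.0698, 1.9988)
|BD| = 7.3469
circle(B,4.00) ∩ circle(D,8.00): a=0.4068, h=3.9793
  candidates: C₊=(1.4042,5.7173) cross=29.235; C₋=(-0.7609,-1.9411) cross=-29.235
  mode + wants cross > 0 → take C=(1.4042,5.7173) (cross=29.235)
ex = (C−B)/|BC| = (0.3685,0.9296); ey = (-0.9296,0.3685)
P = B + 2.11·ex + 1.34·ey = (-0.5379,4.4541)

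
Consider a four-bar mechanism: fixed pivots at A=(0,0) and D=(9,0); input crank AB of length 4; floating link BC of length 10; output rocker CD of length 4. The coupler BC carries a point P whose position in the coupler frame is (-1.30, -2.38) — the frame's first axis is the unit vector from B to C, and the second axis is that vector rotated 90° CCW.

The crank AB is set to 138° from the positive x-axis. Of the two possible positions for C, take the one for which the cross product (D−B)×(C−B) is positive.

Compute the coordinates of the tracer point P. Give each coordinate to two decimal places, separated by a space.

A=(0,0), D=(9.00,0)
B = A + 4.00·(cos138°, sin138°) = (-2.9726, 2.6765)
|BD| = 12.2681
circle(B,10.00) ∩ circle(D,4.00): a=9.5576, h=2.9416
  candidates: C₊=(6.9965,3.4621) cross=36.088; C₋=(5.7130,-2.2794) cross=-36.088
  mode + wants cross > 0 → take C=(6.9965,3.4621) (cross=36.088)
ex = (C−B)/|BC| = (0.9969,0.0786); ey = (-0.0786,0.9969)
P = B + -1.30·ex + -2.38·ey = (-4.0816,0.2018)

-4.08 0.20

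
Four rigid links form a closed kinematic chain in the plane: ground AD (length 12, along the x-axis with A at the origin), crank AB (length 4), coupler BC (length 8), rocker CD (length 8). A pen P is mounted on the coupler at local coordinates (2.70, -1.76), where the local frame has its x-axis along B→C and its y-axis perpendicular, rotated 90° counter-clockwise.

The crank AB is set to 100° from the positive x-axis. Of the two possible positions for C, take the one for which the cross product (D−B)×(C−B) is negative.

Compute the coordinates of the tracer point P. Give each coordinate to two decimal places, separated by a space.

-0.37 0.73

A=(0,0), D=(12.00,0)
B = A + 4.00·(cos100°, sin100°) = (-0.6946, 3.9392)
|BD| = 13.2917
circle(B,8.00) ∩ circle(D,8.00): a=6.6459, h=4.4534
  candidates: C₊=(6.9725,6.2229) cross=59.193; C₋=(4.3329,-2.2837) cross=-59.193
  mode - wants cross < 0 → take C=(4.3329,-2.2837) (cross=-59.193)
ex = (C−B)/|BC| = (0.6284,-0.7779); ey = (0.7779,0.6284)
P = B + 2.70·ex + -1.76·ey = (-0.3669,0.7330)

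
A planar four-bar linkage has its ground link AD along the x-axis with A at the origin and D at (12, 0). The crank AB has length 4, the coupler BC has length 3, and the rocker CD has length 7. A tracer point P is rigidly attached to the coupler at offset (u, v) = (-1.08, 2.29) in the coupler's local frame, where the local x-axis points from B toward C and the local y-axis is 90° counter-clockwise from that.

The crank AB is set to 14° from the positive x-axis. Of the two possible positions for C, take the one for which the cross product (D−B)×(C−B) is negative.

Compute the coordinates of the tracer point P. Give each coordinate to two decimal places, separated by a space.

5.45 2.95

A=(0,0), D=(12.00,0)
B = A + 4.00·(cos14°, sin14°) = (3.8812, 0.9677)
|BD| = 8.1763
circle(B,3.00) ∩ circle(D,7.00): a=1.6420, h=2.5107
  candidates: C₊=(5.8088,3.2664) cross=20.528; C₋=(5.2145,-1.7197) cross=-20.528
  mode - wants cross < 0 → take C=(5.2145,-1.7197) (cross=-20.528)
ex = (C−B)/|BC| = (0.4445,-0.8958); ey = (0.8958,0.4445)
P = B + -1.08·ex + 2.29·ey = (5.4526,2.9529)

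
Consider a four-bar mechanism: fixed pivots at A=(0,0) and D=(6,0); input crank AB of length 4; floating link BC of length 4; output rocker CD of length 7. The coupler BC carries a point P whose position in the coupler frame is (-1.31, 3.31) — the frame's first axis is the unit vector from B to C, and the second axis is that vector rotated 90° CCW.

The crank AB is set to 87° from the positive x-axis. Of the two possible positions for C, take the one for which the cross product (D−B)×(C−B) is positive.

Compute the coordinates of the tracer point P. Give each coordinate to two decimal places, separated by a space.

A=(0,0), D=(6.00,0)
B = A + 4.00·(cos87°, sin87°) = (0.2093, 3.9945)
|BD| = 7.0348
circle(B,4.00) ∩ circle(D,7.00): a=1.1719, h=3.8245
  candidates: C₊=(3.3456,6.4772) cross=26.904; C₋=(-0.9977,0.1810) cross=-26.904
  mode + wants cross > 0 → take C=(3.3456,6.4772) (cross=26.904)
ex = (C−B)/|BC| = (0.7841,0.6207); ey = (-0.6207,0.7841)
P = B + -1.31·ex + 3.31·ey = (-2.8722,5.7767)

-2.87 5.78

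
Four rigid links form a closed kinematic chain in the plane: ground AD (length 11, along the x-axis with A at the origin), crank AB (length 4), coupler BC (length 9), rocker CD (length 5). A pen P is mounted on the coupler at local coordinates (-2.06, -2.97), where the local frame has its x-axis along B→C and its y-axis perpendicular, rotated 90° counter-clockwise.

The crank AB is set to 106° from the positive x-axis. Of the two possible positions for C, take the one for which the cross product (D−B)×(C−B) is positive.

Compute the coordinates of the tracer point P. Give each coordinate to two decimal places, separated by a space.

-3.14 0.86

A=(0,0), D=(11.00,0)
B = A + 4.00·(cos106°, sin106°) = (-1.1025, 3.8450)
|BD| = 12.6987
circle(B,9.00) ∩ circle(D,5.00): a=8.5543, h=2.7972
  candidates: C₊=(7.8971,3.9207) cross=35.520; C₋=(6.2032,-1.4110) cross=-35.520
  mode + wants cross > 0 → take C=(7.8971,3.9207) (cross=35.520)
ex = (C−B)/|BC| = (1.0000,0.0084); ey = (-0.0084,1.0000)
P = B + -2.06·ex + -2.97·ey = (-3.1375,0.8578)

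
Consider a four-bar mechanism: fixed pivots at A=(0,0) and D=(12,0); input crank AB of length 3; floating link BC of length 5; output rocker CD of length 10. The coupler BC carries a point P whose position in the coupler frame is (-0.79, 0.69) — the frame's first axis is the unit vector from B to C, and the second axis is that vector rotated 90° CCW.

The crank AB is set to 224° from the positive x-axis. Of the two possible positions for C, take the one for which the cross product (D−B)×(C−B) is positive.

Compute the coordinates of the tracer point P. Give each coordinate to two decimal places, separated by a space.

A=(0,0), D=(12.00,0)
B = A + 3.00·(cos224°, sin224°) = (-2.1580, -2.0840)
|BD| = 14.3106
circle(B,5.00) ∩ circle(D,10.00): a=4.5348, h=2.1060
  candidates: C₊=(2.0218,0.6599) cross=30.138; C₋=(2.6352,-3.5071) cross=-30.138
  mode + wants cross > 0 → take C=(2.0218,0.6599) (cross=30.138)
ex = (C−B)/|BC| = (0.8360,0.5488); ey = (-0.5488,0.8360)
P = B + -0.79·ex + 0.69·ey = (-3.1971,-1.9407)

-3.20 -1.94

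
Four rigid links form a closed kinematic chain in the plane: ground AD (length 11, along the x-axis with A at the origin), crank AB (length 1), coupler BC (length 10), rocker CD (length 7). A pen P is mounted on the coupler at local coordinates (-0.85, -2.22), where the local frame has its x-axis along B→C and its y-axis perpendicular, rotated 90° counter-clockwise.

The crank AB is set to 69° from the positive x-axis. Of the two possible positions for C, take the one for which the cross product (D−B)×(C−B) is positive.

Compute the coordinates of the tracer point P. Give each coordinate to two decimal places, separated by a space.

A=(0,0), D=(11.00,0)
B = A + 1.00·(cos69°, sin69°) = (0.3584, 0.9336)
|BD| = 10.6825
circle(B,10.00) ∩ circle(D,7.00): a=7.7283, h=6.3461
  candidates: C₊=(8.6117,6.5800) cross=67.792; C₋=(7.5025,-6.0636) cross=-67.792
  mode + wants cross > 0 → take C=(8.6117,6.5800) (cross=67.792)
ex = (C−B)/|BC| = (0.8253,0.5646); ey = (-0.5646,0.8253)
P = B + -0.85·ex + -2.22·ey = (0.9103,-1.3786)

0.91 -1.38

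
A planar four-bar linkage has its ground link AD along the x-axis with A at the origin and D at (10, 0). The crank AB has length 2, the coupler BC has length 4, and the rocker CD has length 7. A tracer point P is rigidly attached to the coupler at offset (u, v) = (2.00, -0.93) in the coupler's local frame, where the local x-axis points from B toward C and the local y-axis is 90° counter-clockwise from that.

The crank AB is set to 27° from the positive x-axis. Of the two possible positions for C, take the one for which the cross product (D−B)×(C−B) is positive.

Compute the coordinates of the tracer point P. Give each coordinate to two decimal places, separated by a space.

A=(0,0), D=(10.00,0)
B = A + 2.00·(cos27°, sin27°) = (1.7820, 0.9080)
|BD| = 8.2680
circle(B,4.00) ∩ circle(D,7.00): a=2.1384, h=3.3805
  candidates: C₊=(4.2787,4.0332) cross=27.950; C₋=(3.5362,-2.6869) cross=-27.950
  mode + wants cross > 0 → take C=(4.2787,4.0332) (cross=27.950)
ex = (C−B)/|BC| = (0.6242,0.7813); ey = (-0.7813,0.6242)
P = B + 2.00·ex + -0.93·ey = (3.7569,1.8901)

3.76 1.89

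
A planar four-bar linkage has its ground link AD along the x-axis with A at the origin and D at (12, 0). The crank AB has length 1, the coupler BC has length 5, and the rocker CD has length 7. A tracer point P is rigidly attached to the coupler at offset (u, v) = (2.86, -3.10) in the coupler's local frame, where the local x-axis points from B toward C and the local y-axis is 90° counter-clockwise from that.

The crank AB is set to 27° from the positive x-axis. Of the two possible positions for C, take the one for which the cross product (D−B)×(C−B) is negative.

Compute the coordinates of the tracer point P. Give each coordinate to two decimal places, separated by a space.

A=(0,0), D=(12.00,0)
B = A + 1.00·(cos27°, sin27°) = (0.8910, 0.4540)
|BD| = 11.1183
circle(B,5.00) ∩ circle(D,7.00): a=4.4798, h=2.2206
  candidates: C₊=(5.4578,2.4898) cross=24.689; C₋=(5.2764,-1.9477) cross=-24.689
  mode - wants cross < 0 → take C=(5.2764,-1.9477) (cross=-24.689)
ex = (C−B)/|BC| = (0.8771,-0.4803); ey = (0.4803,0.8771)
P = B + 2.86·ex + -3.10·ey = (1.9104,-3.6387)

1.91 -3.64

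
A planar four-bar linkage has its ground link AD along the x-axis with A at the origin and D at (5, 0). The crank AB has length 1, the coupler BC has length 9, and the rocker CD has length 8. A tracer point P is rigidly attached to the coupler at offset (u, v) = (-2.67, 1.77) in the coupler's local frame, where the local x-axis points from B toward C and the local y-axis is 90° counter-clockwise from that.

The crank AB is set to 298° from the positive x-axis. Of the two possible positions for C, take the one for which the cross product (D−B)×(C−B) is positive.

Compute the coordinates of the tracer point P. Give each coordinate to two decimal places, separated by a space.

A=(0,0), D=(5.00,0)
B = A + 1.00·(cos298°, sin298°) = (0.4695, -0.8829)
|BD| = 4.6158
circle(B,9.00) ∩ circle(D,8.00): a=4.1494, h=7.9864
  candidates: C₊=(3.0145,7.7497) cross=36.863; C₋=(6.0700,-7.9281) cross=-36.863
  mode + wants cross > 0 → take C=(3.0145,7.7497) (cross=36.863)
ex = (C−B)/|BC| = (0.2828,0.9592); ey = (-0.9592,0.2828)
P = B + -2.67·ex + 1.77·ey = (-1.9833,-2.9434)

-1.98 -2.94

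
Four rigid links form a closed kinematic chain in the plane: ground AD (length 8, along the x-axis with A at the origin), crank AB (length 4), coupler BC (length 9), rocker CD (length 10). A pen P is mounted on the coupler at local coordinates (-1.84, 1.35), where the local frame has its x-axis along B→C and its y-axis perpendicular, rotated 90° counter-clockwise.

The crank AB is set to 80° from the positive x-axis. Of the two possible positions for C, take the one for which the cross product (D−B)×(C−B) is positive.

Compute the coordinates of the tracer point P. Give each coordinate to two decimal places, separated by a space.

A=(0,0), D=(8.00,0)
B = A + 4.00·(cos80°, sin80°) = (0.6946, 3.9392)
|BD| = 8.2998
circle(B,9.00) ∩ circle(D,10.00): a=3.0053, h=8.4834
  candidates: C₊=(7.3662,9.9799) cross=70.411; C₋=(-0.6866,-4.9542) cross=-70.411
  mode + wants cross > 0 → take C=(7.3662,9.9799) (cross=70.411)
ex = (C−B)/|BC| = (0.7413,0.6712); ey = (-0.6712,0.7413)
P = B + -1.84·ex + 1.35·ey = (-1.5755,3.7050)

-1.58 3.70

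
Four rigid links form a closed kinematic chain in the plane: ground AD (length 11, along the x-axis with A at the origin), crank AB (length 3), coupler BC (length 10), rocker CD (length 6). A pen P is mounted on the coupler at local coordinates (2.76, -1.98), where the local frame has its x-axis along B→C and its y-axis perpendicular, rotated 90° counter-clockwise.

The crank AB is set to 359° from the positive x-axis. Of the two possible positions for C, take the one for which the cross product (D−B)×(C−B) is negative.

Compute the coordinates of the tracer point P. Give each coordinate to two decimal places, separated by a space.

A=(0,0), D=(11.00,0)
B = A + 3.00·(cos359°, sin359°) = (2.9995, -0.0524)
|BD| = 8.0006
circle(B,10.00) ∩ circle(D,6.00): a=8.0000, h=6.0000
  candidates: C₊=(10.9601,5.9999) cross=48.004; C₋=(11.0386,-5.9999) cross=-48.004
  mode - wants cross < 0 → take C=(11.0386,-5.9999) (cross=-48.004)
ex = (C−B)/|BC| = (0.8039,-0.5948); ey = (0.5948,0.8039)
P = B + 2.76·ex + -1.98·ey = (4.0407,-3.2856)

4.04 -3.29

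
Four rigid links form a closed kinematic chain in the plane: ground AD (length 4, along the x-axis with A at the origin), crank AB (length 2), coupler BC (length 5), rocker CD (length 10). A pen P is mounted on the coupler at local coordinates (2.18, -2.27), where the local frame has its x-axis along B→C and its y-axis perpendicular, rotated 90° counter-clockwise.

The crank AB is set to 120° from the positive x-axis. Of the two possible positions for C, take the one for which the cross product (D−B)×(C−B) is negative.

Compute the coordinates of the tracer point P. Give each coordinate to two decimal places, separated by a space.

A=(0,0), D=(4.00,0)
B = A + 2.00·(cos120°, sin120°) = (-1.0000, 1.7321)
|BD| = 5.2915
circle(B,5.00) ∩ circle(D,10.00): a=-4.4411, h=2.2971
  candidates: C₊=(-4.4445,5.3563) cross=12.155; C₋=(-5.9483,1.0152) cross=-12.155
  mode - wants cross < 0 → take C=(-5.9483,1.0152) (cross=-12.155)
ex = (C−B)/|BC| = (-0.9897,-0.1434); ey = (0.1434,-0.9897)
P = B + 2.18·ex + -2.27·ey = (-3.4829,3.6660)

-3.48 3.67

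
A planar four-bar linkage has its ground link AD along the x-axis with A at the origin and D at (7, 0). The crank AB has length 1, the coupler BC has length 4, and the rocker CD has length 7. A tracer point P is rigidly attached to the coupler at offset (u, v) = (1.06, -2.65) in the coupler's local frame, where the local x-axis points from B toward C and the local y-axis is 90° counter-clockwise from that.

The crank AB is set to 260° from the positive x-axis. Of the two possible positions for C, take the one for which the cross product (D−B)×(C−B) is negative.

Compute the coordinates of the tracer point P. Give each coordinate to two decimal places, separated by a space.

A=(0,0), D=(7.00,0)
B = A + 1.00·(cos260°, sin260°) = (-0.1736, -0.9848)
|BD| = 7.2409
circle(B,4.00) ∩ circle(D,7.00): a=1.3418, h=3.7682
  candidates: C₊=(0.6431,2.9309) cross=27.286; C₋=(1.6681,-4.5356) cross=-27.286
  mode - wants cross < 0 → take C=(1.6681,-4.5356) (cross=-27.286)
ex = (C−B)/|BC| = (0.4604,-0.8877); ey = (0.8877,0.4604)
P = B + 1.06·ex + -2.65·ey = (-2.0379,-3.1459)

-2.04 -3.15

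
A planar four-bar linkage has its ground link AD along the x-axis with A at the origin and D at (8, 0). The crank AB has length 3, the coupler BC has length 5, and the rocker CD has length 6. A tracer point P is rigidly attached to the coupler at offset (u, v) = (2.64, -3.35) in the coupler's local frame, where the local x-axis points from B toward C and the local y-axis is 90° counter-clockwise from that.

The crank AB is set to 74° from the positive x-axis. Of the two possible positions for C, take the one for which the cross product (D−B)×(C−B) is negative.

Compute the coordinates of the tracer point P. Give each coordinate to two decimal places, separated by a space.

-1.59 -0.63

A=(0,0), D=(8.00,0)
B = A + 3.00·(cos74°, sin74°) = (0.8269, 2.8838)
|BD| = 7.7311
circle(B,5.00) ∩ circle(D,6.00): a=3.1541, h=3.8796
  candidates: C₊=(5.2005,5.3069) cross=29.994; C₋=(2.3062,-1.8924) cross=-29.994
  mode - wants cross < 0 → take C=(2.3062,-1.8924) (cross=-29.994)
ex = (C−B)/|BC| = (0.2959,-0.9552); ey = (0.9552,0.2959)
P = B + 2.64·ex + -3.35·ey = (-1.5920,-0.6292)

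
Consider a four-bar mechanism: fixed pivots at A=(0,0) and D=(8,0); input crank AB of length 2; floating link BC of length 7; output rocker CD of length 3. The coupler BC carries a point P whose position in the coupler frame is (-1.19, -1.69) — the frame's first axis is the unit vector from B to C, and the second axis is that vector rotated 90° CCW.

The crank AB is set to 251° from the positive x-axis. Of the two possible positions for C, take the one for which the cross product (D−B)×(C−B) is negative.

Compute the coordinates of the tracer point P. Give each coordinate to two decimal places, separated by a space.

A=(0,0), D=(8.00,0)
B = A + 2.00·(cos251°, sin251°) = (-0.6511, -1.8910)
|BD| = 8.8554
circle(B,7.00) ∩ circle(D,3.00): a=6.6862, h=2.0723
  candidates: C₊=(5.4383,1.5613) cross=18.351; C₋=(6.3234,-2.4878) cross=-18.351
  mode - wants cross < 0 → take C=(6.3234,-2.4878) (cross=-18.351)
ex = (C−B)/|BC| = (0.9964,-0.0852); ey = (0.0852,0.9964)
P = B + -1.19·ex + -1.69·ey = (-1.9809,-3.4734)

-1.98 -3.47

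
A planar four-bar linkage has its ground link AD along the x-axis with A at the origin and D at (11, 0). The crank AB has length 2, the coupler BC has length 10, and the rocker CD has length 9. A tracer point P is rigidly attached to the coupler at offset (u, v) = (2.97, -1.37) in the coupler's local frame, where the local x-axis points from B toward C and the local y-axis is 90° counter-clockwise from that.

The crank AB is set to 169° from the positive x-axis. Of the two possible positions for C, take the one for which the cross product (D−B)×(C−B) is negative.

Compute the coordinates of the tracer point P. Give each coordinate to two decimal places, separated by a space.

A=(0,0), D=(11.00,0)
B = A + 2.00·(cos169°, sin169°) = (-1.9633, 0.3816)
|BD| = 12.9689
circle(B,10.00) ∩ circle(D,9.00): a=7.2170, h=6.9221
  candidates: C₊=(5.4543,7.0884) cross=89.772; C₋=(5.0469,-6.7499) cross=-89.772
  mode - wants cross < 0 → take C=(5.0469,-6.7499) (cross=-89.772)
ex = (C−B)/|BC| = (0.7010,-0.7131); ey = (0.7131,0.7010)
P = B + 2.97·ex + -1.37·ey = (-0.8583,-2.6968)

-0.86 -2.70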